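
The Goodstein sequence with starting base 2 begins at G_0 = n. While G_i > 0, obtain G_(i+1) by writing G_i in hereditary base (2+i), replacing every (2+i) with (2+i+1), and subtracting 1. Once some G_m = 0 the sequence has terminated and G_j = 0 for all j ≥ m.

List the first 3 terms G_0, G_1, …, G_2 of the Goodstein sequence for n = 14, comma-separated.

G_0 = 14. HB_2(14) = 2^(2 + 1) + 2^2 + 2. Bump = 111. G_1 = 110.
G_1 = 110. HB_3(110) = 3^(3 + 1) + 3^3 + 2. Bump = 1282. G_2 = 1281.

14, 110, 1281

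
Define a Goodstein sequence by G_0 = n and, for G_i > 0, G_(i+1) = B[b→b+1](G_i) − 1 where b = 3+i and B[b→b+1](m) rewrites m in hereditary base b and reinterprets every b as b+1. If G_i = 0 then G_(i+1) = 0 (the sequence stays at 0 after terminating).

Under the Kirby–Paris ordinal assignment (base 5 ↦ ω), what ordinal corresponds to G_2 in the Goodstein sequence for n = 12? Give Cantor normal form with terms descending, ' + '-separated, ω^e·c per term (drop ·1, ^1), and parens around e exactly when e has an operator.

G_0 = 12. HB_3(12) = 3^2 + 3. Bump = 20. G_1 = 19.
G_1 = 19. HB_4(19) = 4^2 + 3. Bump = 28. G_2 = 27.

ω^2 + 2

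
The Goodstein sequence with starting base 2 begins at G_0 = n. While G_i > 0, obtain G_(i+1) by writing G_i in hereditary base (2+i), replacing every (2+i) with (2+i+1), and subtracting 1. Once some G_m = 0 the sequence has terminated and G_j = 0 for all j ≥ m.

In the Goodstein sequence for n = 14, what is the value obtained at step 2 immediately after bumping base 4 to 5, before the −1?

18751

G_0=14  [base 2] 2^(2 + 1) + 2^2 + 2  →[2↦3]→  3^(3 + 1) + 3^3 + 3 = 111  −1 ⇒ G_1=110
G_1=110  [base 3] 3^(3 + 1) + 3^3 + 2  →[3↦4]→  4^(4 + 1) + 4^4 + 2 = 1282  −1 ⇒ G_2=1281
G_2=1281  [base 4] 4^(4 + 1) + 4^4 + 1  →[4↦5]→  5^(5 + 1) + 5^5 + 1 = 18751  −1 ⇒ G_3=18750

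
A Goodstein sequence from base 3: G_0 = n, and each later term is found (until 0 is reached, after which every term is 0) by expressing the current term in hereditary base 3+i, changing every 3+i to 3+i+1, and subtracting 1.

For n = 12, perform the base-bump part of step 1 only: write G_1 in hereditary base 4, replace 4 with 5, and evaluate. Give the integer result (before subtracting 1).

28

G_0=12  [base 3] 3^2 + 3  →[3↦4]→  4^2 + 4 = 20  −1 ⇒ G_1=19
G_1=19  [base 4] 4^2 + 3  →[4↦5]→  5^2 + 3 = 28  −1 ⇒ G_2=27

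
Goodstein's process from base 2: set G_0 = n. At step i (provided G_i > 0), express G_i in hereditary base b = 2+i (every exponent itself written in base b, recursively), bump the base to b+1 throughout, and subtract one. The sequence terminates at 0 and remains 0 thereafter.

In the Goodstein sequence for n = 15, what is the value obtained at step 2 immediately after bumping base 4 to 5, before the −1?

[0] 15 ≡ 2^(2 + 1) + 2^2 + 2 + 1 (base 2). Lift 3: 112. −1: 111.
[1] 111 ≡ 3^(3 + 1) + 3^3 + 3 (base 3). Lift 4: 1284. −1: 1283.

18753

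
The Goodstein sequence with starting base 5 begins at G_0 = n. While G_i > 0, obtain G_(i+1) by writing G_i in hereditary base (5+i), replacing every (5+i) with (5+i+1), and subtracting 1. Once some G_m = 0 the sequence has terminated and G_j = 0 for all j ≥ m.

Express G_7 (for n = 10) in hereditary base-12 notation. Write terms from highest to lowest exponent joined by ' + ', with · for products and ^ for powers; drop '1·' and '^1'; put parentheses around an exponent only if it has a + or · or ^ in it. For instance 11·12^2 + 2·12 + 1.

11

(0) 10|_5 = 2·5 ↦ 2·6|_6 = 12 ⇒ 11
(1) 11|_6 = 6 + 5 ↦ 7 + 5|_7 = 12 ⇒ 11
(2) 11|_7 = 7 + 4 ↦ 8 + 4|_8 = 12 ⇒ 11
(3) 11|_8 = 8 + 3 ↦ 9 + 3|_9 = 12 ⇒ 11
(4) 11|_9 = 9 + 2 ↦ 10 + 2|_10 = 12 ⇒ 11
(5) 11|_10 = 10 + 1 ↦ 11 + 1|_11 = 12 ⇒ 11
(6) 11|_11 = 11 ↦ 12|_12 = 12 ⇒ 11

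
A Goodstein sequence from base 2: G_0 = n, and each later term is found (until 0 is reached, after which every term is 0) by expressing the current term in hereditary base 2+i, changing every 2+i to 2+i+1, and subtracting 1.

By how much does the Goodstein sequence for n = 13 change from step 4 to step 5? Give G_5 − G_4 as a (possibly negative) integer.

5485287

G_0 = 13. HB_2(13) = 2^(2 + 1) + 2^2 + 1. Bump = 109. G_1 = 108.
G_1 = 108. HB_3(108) = 3^(3 + 1) + 3^3. Bump = 1280. G_2 = 1279.
G_2 = 1279. HB_4(1279) = 4^(4 + 1) + 3·4^3 + 3·4^2 + 3·4 + 3. Bump = 16093. G_3 = 16092.
G_3 = 16092. HB_5(16092) = 5^(5 + 1) + 3·5^3 + 3·5^2 + 3·5 + 2. Bump = 280712. G_4 = 280711.
G_4 = 280711. HB_6(280711) = 6^(6 + 1) + 3·6^3 + 3·6^2 + 3·6 + 1. Bump = 5765999. G_5 = 5765998.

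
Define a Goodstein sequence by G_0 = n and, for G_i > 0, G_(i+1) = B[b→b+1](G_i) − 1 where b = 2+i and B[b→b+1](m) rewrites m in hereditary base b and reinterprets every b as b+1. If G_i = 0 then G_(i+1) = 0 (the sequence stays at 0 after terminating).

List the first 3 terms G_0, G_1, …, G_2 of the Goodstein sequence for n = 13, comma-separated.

13, 108, 1279

base 2: 13 = 2^(2 + 1) + 2^2 + 1; at 3: 3^(3 + 1) + 3^3 + 1 = 109; next = 108
base 3: 108 = 3^(3 + 1) + 3^3; at 4: 4^(4 + 1) + 4^4 = 1280; next = 1279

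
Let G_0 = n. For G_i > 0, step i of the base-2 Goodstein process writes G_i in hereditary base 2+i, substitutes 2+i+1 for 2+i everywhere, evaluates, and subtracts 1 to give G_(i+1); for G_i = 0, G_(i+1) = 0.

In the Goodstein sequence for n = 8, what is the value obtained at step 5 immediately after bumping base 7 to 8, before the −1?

8 —HB2→ 2^(2 + 1) —bump→ 3^(3 + 1) = 81 —(−1)→ 80
80 —HB3→ 2·3^3 + 2·3^2 + 2·3 + 2 —bump→ 2·4^4 + 2·4^2 + 2·4 + 2 = 554 —(−1)→ 553
553 —HB4→ 2·4^4 + 2·4^2 + 2·4 + 1 —bump→ 2·5^5 + 2·5^2 + 2·5 + 1 = 6311 —(−1)→ 6310
6310 —HB5→ 2·5^5 + 2·5^2 + 2·5 —bump→ 2·6^6 + 2·6^2 + 2·6 = 93396 —(−1)→ 93395
93395 —HB6→ 2·6^6 + 2·6^2 + 6 + 5 —bump→ 2·7^7 + 2·7^2 + 7 + 5 = 1647196 —(−1)→ 1647195
1647195 —HB7→ 2·7^7 + 2·7^2 + 7 + 4 —bump→ 2·8^8 + 2·8^2 + 8 + 4 = 33554572 —(−1)→ 33554571

33554572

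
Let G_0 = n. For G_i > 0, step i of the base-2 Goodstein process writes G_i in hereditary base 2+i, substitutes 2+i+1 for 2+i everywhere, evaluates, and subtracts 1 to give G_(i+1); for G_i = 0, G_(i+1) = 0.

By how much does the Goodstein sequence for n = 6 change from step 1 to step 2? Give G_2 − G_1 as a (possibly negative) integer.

step 0: 6 = 2^2 + 2; sub 3 for 2: 3^3 + 3; = 30; G_1 = 30−1 = 29
step 1: 29 = 3^3 + 2; sub 4 for 3: 4^4 + 2; = 258; G_2 = 258−1 = 257

228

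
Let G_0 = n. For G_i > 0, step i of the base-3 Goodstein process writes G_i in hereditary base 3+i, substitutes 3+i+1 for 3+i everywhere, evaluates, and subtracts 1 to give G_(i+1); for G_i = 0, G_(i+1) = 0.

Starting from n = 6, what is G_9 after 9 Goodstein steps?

i=0: 6 = 2·3 (b=3); 3→4: 2·4 = 8; 8−1 = 7
i=1: 7 = 4 + 3 (b=4); 4→5: 5 + 3 = 8; 8−1 = 7
i=2: 7 = 5 + 2 (b=5); 5→6: 6 + 2 = 8; 8−1 = 7
i=3: 7 = 6 + 1 (b=6); 6→7: 7 + 1 = 8; 8−1 = 7
i=4: 7 = 7 (b=7); 7→8: 8 = 8; 8−1 = 7
i=5: 7 = 7 (b=8); 8→9: 7 = 7; 7−1 = 6
i=6: 6 = 6 (b=9); 9→10: 6 = 6; 6−1 = 5
i=7: 5 = 5 (b=10); 10→11: 5 = 5; 5−1 = 4
i=8: 4 = 4 (b=11); 11→12: 4 = 4; 4−1 = 3

3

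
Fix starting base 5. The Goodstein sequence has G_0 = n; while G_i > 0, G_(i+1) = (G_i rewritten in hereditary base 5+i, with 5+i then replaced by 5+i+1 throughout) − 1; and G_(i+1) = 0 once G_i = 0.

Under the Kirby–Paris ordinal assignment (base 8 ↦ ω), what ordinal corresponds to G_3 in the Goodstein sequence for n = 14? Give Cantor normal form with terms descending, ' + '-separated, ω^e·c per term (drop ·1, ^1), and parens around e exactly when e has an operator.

step 0: 14 = 2·5 + 4; sub 6 for 5: 2·6 + 4; = 16; G_1 = 16−1 = 15
step 1: 15 = 2·6 + 3; sub 7 for 6: 2·7 + 3; = 17; G_2 = 17−1 = 16
step 2: 16 = 2·7 + 2; sub 8 for 7: 2·8 + 2; = 18; G_3 = 18−1 = 17
step 3: 17 = 2·8 + 1; sub 9 for 8: 2·9 + 1; = 19; G_4 = 19−1 = 18

ω·2 + 1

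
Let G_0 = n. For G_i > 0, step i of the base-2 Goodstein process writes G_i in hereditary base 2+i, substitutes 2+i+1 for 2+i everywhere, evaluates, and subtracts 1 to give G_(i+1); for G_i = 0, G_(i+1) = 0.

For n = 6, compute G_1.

base 2: 6 = 2^2 + 2; at 3: 3^3 + 3 = 30; next = 29
base 3: 29 = 3^3 + 2; at 4: 4^4 + 2 = 258; next = 257

29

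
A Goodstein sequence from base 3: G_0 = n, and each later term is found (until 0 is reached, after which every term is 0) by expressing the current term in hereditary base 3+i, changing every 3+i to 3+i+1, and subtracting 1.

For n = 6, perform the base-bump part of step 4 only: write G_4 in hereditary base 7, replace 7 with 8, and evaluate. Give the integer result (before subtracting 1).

base 3: 6 = 2·3; at 4: 2·4 = 8; next = 7
base 4: 7 = 4 + 3; at 5: 5 + 3 = 8; next = 7
base 5: 7 = 5 + 2; at 6: 6 + 2 = 8; next = 7
base 6: 7 = 6 + 1; at 7: 7 + 1 = 8; next = 7

8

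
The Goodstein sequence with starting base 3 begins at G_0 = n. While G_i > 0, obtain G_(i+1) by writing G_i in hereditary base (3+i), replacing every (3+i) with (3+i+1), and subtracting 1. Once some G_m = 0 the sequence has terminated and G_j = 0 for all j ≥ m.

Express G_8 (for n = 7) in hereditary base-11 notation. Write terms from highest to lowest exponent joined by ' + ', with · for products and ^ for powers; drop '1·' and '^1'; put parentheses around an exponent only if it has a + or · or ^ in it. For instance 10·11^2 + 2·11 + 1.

(0) 7|_3 = 2·3 + 1 ↦ 2·4 + 1|_4 = 9 ⇒ 8
(1) 8|_4 = 2·4 ↦ 2·5|_5 = 10 ⇒ 9
(2) 9|_5 = 5 + 4 ↦ 6 + 4|_6 = 10 ⇒ 9
(3) 9|_6 = 6 + 3 ↦ 7 + 3|_7 = 10 ⇒ 9
(4) 9|_7 = 7 + 2 ↦ 8 + 2|_8 = 10 ⇒ 9
(5) 9|_8 = 8 + 1 ↦ 9 + 1|_9 = 10 ⇒ 9
(6) 9|_9 = 9 ↦ 10|_10 = 10 ⇒ 9
(7) 9|_10 = 9 ↦ 9|_11 = 9 ⇒ 8

8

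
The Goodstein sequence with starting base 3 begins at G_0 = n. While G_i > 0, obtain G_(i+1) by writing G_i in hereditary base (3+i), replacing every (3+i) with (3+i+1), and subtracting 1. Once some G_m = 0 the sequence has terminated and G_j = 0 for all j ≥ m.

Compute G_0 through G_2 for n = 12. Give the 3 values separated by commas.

G_0 = 12. HB_3(12) = 3^2 + 3. Bump = 20. G_1 = 19.
G_1 = 19. HB_4(19) = 4^2 + 3. Bump = 28. G_2 = 27.

12, 19, 27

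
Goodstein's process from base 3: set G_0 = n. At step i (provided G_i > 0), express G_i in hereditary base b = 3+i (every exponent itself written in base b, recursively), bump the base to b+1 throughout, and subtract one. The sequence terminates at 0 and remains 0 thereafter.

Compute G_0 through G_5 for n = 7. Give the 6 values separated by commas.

7, 8, 9, 9, 9, 9

7 —HB3→ 2·3 + 1 —bump→ 2·4 + 1 = 9 —(−1)→ 8
8 —HB4→ 2·4 —bump→ 2·5 = 10 —(−1)→ 9
9 —HB5→ 5 + 4 —bump→ 6 + 4 = 10 —(−1)→ 9
9 —HB6→ 6 + 3 —bump→ 7 + 3 = 10 —(−1)→ 9
9 —HB7→ 7 + 2 —bump→ 8 + 2 = 10 —(−1)→ 9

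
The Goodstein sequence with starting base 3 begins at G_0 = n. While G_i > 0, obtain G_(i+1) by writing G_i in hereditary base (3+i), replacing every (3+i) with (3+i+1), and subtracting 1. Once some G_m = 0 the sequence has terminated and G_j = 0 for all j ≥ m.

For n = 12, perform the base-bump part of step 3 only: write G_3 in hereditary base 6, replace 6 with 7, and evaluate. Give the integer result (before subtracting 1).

(0) 12|_3 = 3^2 + 3 ↦ 4^2 + 4|_4 = 20 ⇒ 19
(1) 19|_4 = 4^2 + 3 ↦ 5^2 + 3|_5 = 28 ⇒ 27
(2) 27|_5 = 5^2 + 2 ↦ 6^2 + 2|_6 = 38 ⇒ 37
(3) 37|_6 = 6^2 + 1 ↦ 7^2 + 1|_7 = 50 ⇒ 49

50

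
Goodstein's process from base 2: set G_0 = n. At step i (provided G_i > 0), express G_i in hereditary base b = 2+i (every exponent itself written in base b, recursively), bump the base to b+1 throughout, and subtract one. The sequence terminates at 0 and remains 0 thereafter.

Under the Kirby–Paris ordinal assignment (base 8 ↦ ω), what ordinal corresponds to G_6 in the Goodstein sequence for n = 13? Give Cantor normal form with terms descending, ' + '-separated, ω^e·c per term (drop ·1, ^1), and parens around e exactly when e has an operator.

i=0: 13 = 2^(2 + 1) + 2^2 + 1 (b=2); 2→3: 3^(3 + 1) + 3^3 + 1 = 109; 109−1 = 108
i=1: 108 = 3^(3 + 1) + 3^3 (b=3); 3→4: 4^(4 + 1) + 4^4 = 1280; 1280−1 = 1279
i=2: 1279 = 4^(4 + 1) + 3·4^3 + 3·4^2 + 3·4 + 3 (b=4); 4→5: 5^(5 + 1) + 3·5^3 + 3·5^2 + 3·5 + 3 = 16093; 16093−1 = 16092
i=3: 16092 = 5^(5 + 1) + 3·5^3 + 3·5^2 + 3·5 + 2 (b=5); 5→6: 6^(6 + 1) + 3·6^3 + 3·6^2 + 3·6 + 2 = 280712; 280712−1 = 280711
i=4: 280711 = 6^(6 + 1) + 3·6^3 + 3·6^2 + 3·6 + 1 (b=6); 6→7: 7^(7 + 1) + 3·7^3 + 3·7^2 + 3·7 + 1 = 5765999; 5765999−1 = 5765998
i=5: 5765998 = 7^(7 + 1) + 3·7^3 + 3·7^2 + 3·7 (b=7); 7→8: 8^(8 + 1) + 3·8^3 + 3·8^2 + 3·8 = 134219480; 134219480−1 = 134219479
i=6: 134219479 = 8^(8 + 1) + 3·8^3 + 3·8^2 + 2·8 + 7 (b=8); 8→9: 9^(9 + 1) + 3·9^3 + 3·9^2 + 2·9 + 7 = 3486786856; 3486786856−1 = 3486786855

ω^(ω + 1) + ω^3·3 + ω^2·3 + ω·2 + 7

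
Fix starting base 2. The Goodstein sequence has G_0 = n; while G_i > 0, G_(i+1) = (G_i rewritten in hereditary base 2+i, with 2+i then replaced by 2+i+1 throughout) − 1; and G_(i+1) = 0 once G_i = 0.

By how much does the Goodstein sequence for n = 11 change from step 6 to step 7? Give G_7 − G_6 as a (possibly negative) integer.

2615391575

11 —HB2→ 2^(2 + 1) + 2 + 1 —bump→ 3^(3 + 1) + 3 + 1 = 85 —(−1)→ 84
84 —HB3→ 3^(3 + 1) + 3 —bump→ 4^(4 + 1) + 4 = 1028 —(−1)→ 1027
1027 —HB4→ 4^(4 + 1) + 3 —bump→ 5^(5 + 1) + 3 = 15628 —(−1)→ 15627
15627 —HB5→ 5^(5 + 1) + 2 —bump→ 6^(6 + 1) + 2 = 279938 —(−1)→ 279937
279937 —HB6→ 6^(6 + 1) + 1 —bump→ 7^(7 + 1) + 1 = 5764802 —(−1)→ 5764801
5764801 —HB7→ 7^(7 + 1) —bump→ 8^(8 + 1) = 134217728 —(−1)→ 134217727
134217727 —HB8→ 7·8^8 + 7·8^7 + 7·8^6 + 7·8^5 + 7·8^4 + 7·8^3 + 7·8^2 + 7·8 + 7 —bump→ 7·9^9 + 7·9^7 + 7·9^6 + 7·9^5 + 7·9^4 + 7·9^3 + 7·9^2 + 7·9 + 7 = 2749609303 —(−1)→ 2749609302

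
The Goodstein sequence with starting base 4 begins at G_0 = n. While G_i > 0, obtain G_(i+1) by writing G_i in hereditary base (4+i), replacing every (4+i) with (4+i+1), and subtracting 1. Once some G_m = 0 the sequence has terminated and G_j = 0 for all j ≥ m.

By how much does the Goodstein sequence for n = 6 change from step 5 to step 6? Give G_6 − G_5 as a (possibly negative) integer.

-1

base 4: 6 = 4 + 2; at 5: 5 + 2 = 7; next = 6
base 5: 6 = 5 + 1; at 6: 6 + 1 = 7; next = 6
base 6: 6 = 6; at 7: 7 = 7; next = 6
base 7: 6 = 6; at 8: 6 = 6; next = 5
base 8: 5 = 5; at 9: 5 = 5; next = 4
base 9: 4 = 4; at 10: 4 = 4; next = 3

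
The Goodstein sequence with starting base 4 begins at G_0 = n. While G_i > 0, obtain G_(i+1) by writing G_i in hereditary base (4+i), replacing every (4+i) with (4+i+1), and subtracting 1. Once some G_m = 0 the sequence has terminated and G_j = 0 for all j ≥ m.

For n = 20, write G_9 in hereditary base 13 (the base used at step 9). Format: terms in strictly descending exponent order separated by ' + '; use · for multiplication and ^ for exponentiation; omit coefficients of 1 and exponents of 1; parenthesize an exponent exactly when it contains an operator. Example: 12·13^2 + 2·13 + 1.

G_0=20  [base 4] 4^2 + 4  →[4↦5]→  5^2 + 5 = 30  −1 ⇒ G_1=29
G_1=29  [base 5] 5^2 + 4  →[5↦6]→  6^2 + 4 = 40  −1 ⇒ G_2=39
G_2=39  [base 6] 6^2 + 3  →[6↦7]→  7^2 + 3 = 52  −1 ⇒ G_3=51
G_3=51  [base 7] 7^2 + 2  →[7↦8]→  8^2 + 2 = 66  −1 ⇒ G_4=65
G_4=65  [base 8] 8^2 + 1  →[8↦9]→  9^2 + 1 = 82  −1 ⇒ G_5=81
G_5=81  [base 9] 9^2  →[9↦10]→  10^2 = 100  −1 ⇒ G_6=99
G_6=99  [base 10] 9·10 + 9  →[10↦11]→  9·11 + 9 = 108  −1 ⇒ G_7=107
G_7=107  [base 11] 9·11 + 8  →[11↦12]→  9·12 + 8 = 116  −1 ⇒ G_8=115
G_8=115  [base 12] 9·12 + 7  →[12↦13]→  9·13 + 7 = 124  −1 ⇒ G_9=123

9·13 + 6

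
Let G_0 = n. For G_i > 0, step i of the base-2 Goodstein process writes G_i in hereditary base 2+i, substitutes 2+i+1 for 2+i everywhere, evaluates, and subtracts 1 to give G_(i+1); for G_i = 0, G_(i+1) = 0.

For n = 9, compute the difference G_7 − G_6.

1111930522

step 0: 9 = 2^(2 + 1) + 1; sub 3 for 2: 3^(3 + 1) + 1; = 82; G_1 = 82−1 = 81
step 1: 81 = 3^(3 + 1); sub 4 for 3: 4^(4 + 1); = 1024; G_2 = 1024−1 = 1023
step 2: 1023 = 3·4^4 + 3·4^3 + 3·4^2 + 3·4 + 3; sub 5 for 4: 3·5^5 + 3·5^3 + 3·5^2 + 3·5 + 3; = 9843; G_3 = 9843−1 = 9842
step 3: 9842 = 3·5^5 + 3·5^3 + 3·5^2 + 3·5 + 2; sub 6 for 5: 3·6^6 + 3·6^3 + 3·6^2 + 3·6 + 2; = 140744; G_4 = 140744−1 = 140743
step 4: 140743 = 3·6^6 + 3·6^3 + 3·6^2 + 3·6 + 1; sub 7 for 6: 3·7^7 + 3·7^3 + 3·7^2 + 3·7 + 1; = 2471827; G_5 = 2471827−1 = 2471826
step 5: 2471826 = 3·7^7 + 3·7^3 + 3·7^2 + 3·7; sub 8 for 7: 3·8^8 + 3·8^3 + 3·8^2 + 3·8; = 50333400; G_6 = 50333400−1 = 50333399
step 6: 50333399 = 3·8^8 + 3·8^3 + 3·8^2 + 2·8 + 7; sub 9 for 8: 3·9^9 + 3·9^3 + 3·9^2 + 2·9 + 7; = 1162263922; G_7 = 1162263922−1 = 1162263921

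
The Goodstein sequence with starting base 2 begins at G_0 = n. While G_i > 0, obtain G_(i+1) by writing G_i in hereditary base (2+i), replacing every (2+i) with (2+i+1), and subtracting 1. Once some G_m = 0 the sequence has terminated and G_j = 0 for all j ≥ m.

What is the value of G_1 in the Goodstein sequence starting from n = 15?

step 0: 15 = 2^(2 + 1) + 2^2 + 2 + 1; sub 3 for 2: 3^(3 + 1) + 3^3 + 3 + 1; = 112; G_1 = 112−1 = 111
step 1: 111 = 3^(3 + 1) + 3^3 + 3; sub 4 for 3: 4^(4 + 1) + 4^4 + 4; = 1284; G_2 = 1284−1 = 1283

111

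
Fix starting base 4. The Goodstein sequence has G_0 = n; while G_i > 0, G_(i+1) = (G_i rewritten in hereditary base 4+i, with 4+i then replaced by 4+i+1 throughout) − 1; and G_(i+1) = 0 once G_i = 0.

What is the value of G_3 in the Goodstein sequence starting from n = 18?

48

base 4: 18 = 4^2 + 2; at 5: 5^2 + 2 = 27; next = 26
base 5: 26 = 5^2 + 1; at 6: 6^2 + 1 = 37; next = 36
base 6: 36 = 6^2; at 7: 7^2 = 49; next = 48
base 7: 48 = 6·7 + 6; at 8: 6·8 + 6 = 54; next = 53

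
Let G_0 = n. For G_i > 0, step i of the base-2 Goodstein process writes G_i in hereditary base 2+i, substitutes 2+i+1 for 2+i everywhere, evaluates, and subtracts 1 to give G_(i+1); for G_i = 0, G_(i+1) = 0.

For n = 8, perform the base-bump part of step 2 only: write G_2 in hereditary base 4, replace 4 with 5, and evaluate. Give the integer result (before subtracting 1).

6311

G_0=8  [base 2] 2^(2 + 1)  →[2↦3]→  3^(3 + 1) = 81  −1 ⇒ G_1=80
G_1=80  [base 3] 2·3^3 + 2·3^2 + 2·3 + 2  →[3↦4]→  2·4^4 + 2·4^2 + 2·4 + 2 = 554  −1 ⇒ G_2=553
G_2=553  [base 4] 2·4^4 + 2·4^2 + 2·4 + 1  →[4↦5]→  2·5^5 + 2·5^2 + 2·5 + 1 = 6311  −1 ⇒ G_3=6310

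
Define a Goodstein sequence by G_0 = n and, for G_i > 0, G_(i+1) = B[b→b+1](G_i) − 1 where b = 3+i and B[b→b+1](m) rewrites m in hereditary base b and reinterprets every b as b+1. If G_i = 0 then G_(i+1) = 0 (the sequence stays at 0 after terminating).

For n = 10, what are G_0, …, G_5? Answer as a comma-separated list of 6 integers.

G_0 = 10. HB_3(10) = 3^2 + 1. Bump = 17. G_1 = 16.
G_1 = 16. HB_4(16) = 4^2. Bump = 25. G_2 = 24.
G_2 = 24. HB_5(24) = 4·5 + 4. Bump = 28. G_3 = 27.
G_3 = 27. HB_6(27) = 4·6 + 3. Bump = 31. G_4 = 30.
G_4 = 30. HB_7(30) = 4·7 + 2. Bump = 34. G_5 = 33.

10, 16, 24, 27, 30, 33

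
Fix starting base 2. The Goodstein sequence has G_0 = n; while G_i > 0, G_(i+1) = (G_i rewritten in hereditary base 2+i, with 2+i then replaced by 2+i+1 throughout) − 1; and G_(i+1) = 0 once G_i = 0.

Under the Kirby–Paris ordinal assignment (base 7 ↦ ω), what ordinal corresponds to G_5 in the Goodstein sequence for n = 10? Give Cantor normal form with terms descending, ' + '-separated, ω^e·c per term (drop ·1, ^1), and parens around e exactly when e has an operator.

ω^ω·5 + ω^5·5 + ω^4·5 + ω^3·5 + ω^2·5 + ω·5 + 4

(0) 10|_2 = 2^(2 + 1) + 2 ↦ 3^(3 + 1) + 3|_3 = 84 ⇒ 83
(1) 83|_3 = 3^(3 + 1) + 2 ↦ 4^(4 + 1) + 2|_4 = 1026 ⇒ 1025
(2) 1025|_4 = 4^(4 + 1) + 1 ↦ 5^(5 + 1) + 1|_5 = 15626 ⇒ 15625
(3) 15625|_5 = 5^(5 + 1) ↦ 6^(6 + 1)|_6 = 279936 ⇒ 279935
(4) 279935|_6 = 5·6^6 + 5·6^5 + 5·6^4 + 5·6^3 + 5·6^2 + 5·6 + 5 ↦ 5·7^7 + 5·7^5 + 5·7^4 + 5·7^3 + 5·7^2 + 5·7 + 5|_7 = 4215755 ⇒ 4215754
(5) 4215754|_7 = 5·7^7 + 5·7^5 + 5·7^4 + 5·7^3 + 5·7^2 + 5·7 + 4 ↦ 5·8^8 + 5·8^5 + 5·8^4 + 5·8^3 + 5·8^2 + 5·8 + 4|_8 = 84073324 ⇒ 84073323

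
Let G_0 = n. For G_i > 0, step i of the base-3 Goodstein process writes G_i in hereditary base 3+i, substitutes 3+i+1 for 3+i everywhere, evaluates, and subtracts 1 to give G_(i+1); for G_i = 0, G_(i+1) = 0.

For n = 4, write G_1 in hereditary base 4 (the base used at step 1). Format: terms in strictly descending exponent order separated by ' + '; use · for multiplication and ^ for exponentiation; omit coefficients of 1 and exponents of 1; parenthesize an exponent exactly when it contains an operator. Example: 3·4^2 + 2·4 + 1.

4

i=0: 4 = 3 + 1 (b=3); 3→4: 4 + 1 = 5; 5−1 = 4
i=1: 4 = 4 (b=4); 4→5: 5 = 5; 5−1 = 4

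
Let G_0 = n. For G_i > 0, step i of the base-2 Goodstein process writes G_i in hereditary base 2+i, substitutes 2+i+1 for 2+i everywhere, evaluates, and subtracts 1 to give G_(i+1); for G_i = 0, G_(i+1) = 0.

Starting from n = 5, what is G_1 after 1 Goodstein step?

base 2: 5 = 2^2 + 1; at 3: 3^3 + 1 = 28; next = 27
base 3: 27 = 3^3; at 4: 4^4 = 256; next = 255

27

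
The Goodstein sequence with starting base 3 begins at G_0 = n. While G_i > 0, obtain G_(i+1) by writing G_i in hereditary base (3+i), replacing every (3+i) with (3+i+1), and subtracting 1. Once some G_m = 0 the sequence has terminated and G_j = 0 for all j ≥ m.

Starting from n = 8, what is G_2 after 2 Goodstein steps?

base 3: 8 = 2·3 + 2; at 4: 2·4 + 2 = 10; next = 9
base 4: 9 = 2·4 + 1; at 5: 2·5 + 1 = 11; next = 10
base 5: 10 = 2·5; at 6: 2·6 = 12; next = 11

10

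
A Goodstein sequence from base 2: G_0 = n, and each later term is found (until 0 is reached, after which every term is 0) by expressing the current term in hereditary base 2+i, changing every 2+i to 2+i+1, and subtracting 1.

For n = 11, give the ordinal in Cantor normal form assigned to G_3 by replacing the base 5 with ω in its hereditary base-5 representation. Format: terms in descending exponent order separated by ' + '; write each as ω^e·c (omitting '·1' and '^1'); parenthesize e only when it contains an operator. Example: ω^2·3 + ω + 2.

ω^(ω + 1) + 2

step 0: 11 = 2^(2 + 1) + 2 + 1; sub 3 for 2: 3^(3 + 1) + 3 + 1; = 85; G_1 = 85−1 = 84
step 1: 84 = 3^(3 + 1) + 3; sub 4 for 3: 4^(4 + 1) + 4; = 1028; G_2 = 1028−1 = 1027
step 2: 1027 = 4^(4 + 1) + 3; sub 5 for 4: 5^(5 + 1) + 3; = 15628; G_3 = 15628−1 = 15627
step 3: 15627 = 5^(5 + 1) + 2; sub 6 for 5: 6^(6 + 1) + 2; = 279938; G_4 = 279938−1 = 279937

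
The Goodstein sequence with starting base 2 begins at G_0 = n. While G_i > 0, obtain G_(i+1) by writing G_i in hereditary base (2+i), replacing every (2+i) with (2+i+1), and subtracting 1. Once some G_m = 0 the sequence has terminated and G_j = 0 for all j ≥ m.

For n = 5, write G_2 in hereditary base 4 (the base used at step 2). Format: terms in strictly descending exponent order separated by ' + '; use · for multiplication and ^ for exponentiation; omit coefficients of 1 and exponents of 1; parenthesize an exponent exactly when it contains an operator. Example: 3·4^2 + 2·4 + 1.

3·4^3 + 3·4^2 + 3·4 + 3

G_0 = 5. HB_2(5) = 2^2 + 1. Bump = 28. G_1 = 27.
G_1 = 27. HB_3(27) = 3^3. Bump = 256. G_2 = 255.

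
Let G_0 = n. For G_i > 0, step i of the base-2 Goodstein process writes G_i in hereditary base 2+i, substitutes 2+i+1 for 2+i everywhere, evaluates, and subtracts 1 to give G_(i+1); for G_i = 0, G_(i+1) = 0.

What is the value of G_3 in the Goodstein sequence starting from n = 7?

3127

i=0: 7 = 2^2 + 2 + 1 (b=2); 2→3: 3^3 + 3 + 1 = 31; 31−1 = 30
i=1: 30 = 3^3 + 3 (b=3); 3→4: 4^4 + 4 = 260; 260−1 = 259
i=2: 259 = 4^4 + 3 (b=4); 4→5: 5^5 + 3 = 3128; 3128−1 = 3127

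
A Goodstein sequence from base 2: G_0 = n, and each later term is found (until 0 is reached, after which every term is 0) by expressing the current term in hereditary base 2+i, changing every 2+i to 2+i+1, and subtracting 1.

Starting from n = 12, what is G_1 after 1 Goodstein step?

step 0: 12 = 2^(2 + 1) + 2^2; sub 3 for 2: 3^(3 + 1) + 3^3; = 108; G_1 = 108−1 = 107
step 1: 107 = 3^(3 + 1) + 2·3^2 + 2·3 + 2; sub 4 for 3: 4^(4 + 1) + 2·4^2 + 2·4 + 2; = 1066; G_2 = 1066−1 = 1065

107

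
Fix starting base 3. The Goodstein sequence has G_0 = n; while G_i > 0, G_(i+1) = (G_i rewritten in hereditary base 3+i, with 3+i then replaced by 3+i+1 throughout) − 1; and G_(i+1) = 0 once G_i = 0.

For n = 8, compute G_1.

step 0: 8 = 2·3 + 2; sub 4 for 3: 2·4 + 2; = 10; G_1 = 10−1 = 9
step 1: 9 = 2·4 + 1; sub 5 for 4: 2·5 + 1; = 11; G_2 = 11−1 = 10

9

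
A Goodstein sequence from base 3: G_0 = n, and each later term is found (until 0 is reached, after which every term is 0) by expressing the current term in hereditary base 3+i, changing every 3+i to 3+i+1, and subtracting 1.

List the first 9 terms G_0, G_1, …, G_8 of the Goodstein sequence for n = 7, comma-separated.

7, 8, 9, 9, 9, 9, 9, 9, 8

G_0 = 7. HB_3(7) = 2·3 + 1. Bump = 9. G_1 = 8.
G_1 = 8. HB_4(8) = 2·4. Bump = 10. G_2 = 9.
G_2 = 9. HB_5(9) = 5 + 4. Bump = 10. G_3 = 9.
G_3 = 9. HB_6(9) = 6 + 3. Bump = 10. G_4 = 9.
G_4 = 9. HB_7(9) = 7 + 2. Bump = 10. G_5 = 9.
G_5 = 9. HB_8(9) = 8 + 1. Bump = 10. G_6 = 9.
G_6 = 9. HB_9(9) = 9. Bump = 10. G_7 = 9.
G_7 = 9. HB_10(9) = 9. Bump = 9. G_8 = 8.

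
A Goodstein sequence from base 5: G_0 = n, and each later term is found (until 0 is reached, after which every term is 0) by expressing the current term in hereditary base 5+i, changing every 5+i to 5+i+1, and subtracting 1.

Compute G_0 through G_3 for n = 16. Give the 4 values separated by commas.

16, 18, 20, 21

G_0 = 16. HB_5(16) = 3·5 + 1. Bump = 19. G_1 = 18.
G_1 = 18. HB_6(18) = 3·6. Bump = 21. G_2 = 20.
G_2 = 20. HB_7(20) = 2·7 + 6. Bump = 22. G_3 = 21.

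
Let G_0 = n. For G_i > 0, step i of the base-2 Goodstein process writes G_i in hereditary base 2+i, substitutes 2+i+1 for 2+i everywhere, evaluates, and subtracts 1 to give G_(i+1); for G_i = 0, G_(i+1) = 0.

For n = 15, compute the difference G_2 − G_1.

i=0: 15 = 2^(2 + 1) + 2^2 + 2 + 1 (b=2); 2→3: 3^(3 + 1) + 3^3 + 3 + 1 = 112; 112−1 = 111
i=1: 111 = 3^(3 + 1) + 3^3 + 3 (b=3); 3→4: 4^(4 + 1) + 4^4 + 4 = 1284; 1284−1 = 1283

1172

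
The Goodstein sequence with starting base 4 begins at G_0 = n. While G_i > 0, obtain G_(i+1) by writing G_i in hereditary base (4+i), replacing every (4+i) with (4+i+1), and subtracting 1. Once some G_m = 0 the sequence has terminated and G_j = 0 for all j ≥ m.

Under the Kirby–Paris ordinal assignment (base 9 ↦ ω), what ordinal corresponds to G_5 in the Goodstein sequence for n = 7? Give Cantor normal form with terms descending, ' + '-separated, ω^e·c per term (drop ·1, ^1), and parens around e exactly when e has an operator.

G_0=7  [base 4] 4 + 3  →[4↦5]→  5 + 3 = 8  −1 ⇒ G_1=7
G_1=7  [base 5] 5 + 2  →[5↦6]→  6 + 2 = 8  −1 ⇒ G_2=7
G_2=7  [base 6] 6 + 1  →[6↦7]→  7 + 1 = 8  −1 ⇒ G_3=7
G_3=7  [base 7] 7  →[7↦8]→  8 = 8  −1 ⇒ G_4=7
G_4=7  [base 8] 7  →[8↦9]→  7 = 7  −1 ⇒ G_5=6
G_5=6  [base 9] 6  →[9↦10]→  6 = 6  −1 ⇒ G_6=5

6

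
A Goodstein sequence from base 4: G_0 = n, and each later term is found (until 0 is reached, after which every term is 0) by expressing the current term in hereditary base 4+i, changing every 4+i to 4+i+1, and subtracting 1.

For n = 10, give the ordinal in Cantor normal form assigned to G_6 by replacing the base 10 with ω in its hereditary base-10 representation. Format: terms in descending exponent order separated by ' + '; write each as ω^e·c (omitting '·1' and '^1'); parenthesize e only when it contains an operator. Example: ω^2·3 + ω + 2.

ω + 3

i=0: 10 = 2·4 + 2 (b=4); 4→5: 2·5 + 2 = 12; 12−1 = 11
i=1: 11 = 2·5 + 1 (b=5); 5→6: 2·6 + 1 = 13; 13−1 = 12
i=2: 12 = 2·6 (b=6); 6→7: 2·7 = 14; 14−1 = 13
i=3: 13 = 7 + 6 (b=7); 7→8: 8 + 6 = 14; 14−1 = 13
i=4: 13 = 8 + 5 (b=8); 8→9: 9 + 5 = 14; 14−1 = 13
i=5: 13 = 9 + 4 (b=9); 9→10: 10 + 4 = 14; 14−1 = 13
i=6: 13 = 10 + 3 (b=10); 10→11: 11 + 3 = 14; 14−1 = 13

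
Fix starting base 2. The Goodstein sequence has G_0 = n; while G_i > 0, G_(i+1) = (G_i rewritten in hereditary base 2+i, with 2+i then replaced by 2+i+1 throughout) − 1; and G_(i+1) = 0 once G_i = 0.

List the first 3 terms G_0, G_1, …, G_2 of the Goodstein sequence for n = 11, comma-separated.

11, 84, 1027

step 0: 11 = 2^(2 + 1) + 2 + 1; sub 3 for 2: 3^(3 + 1) + 3 + 1; = 85; G_1 = 85−1 = 84
step 1: 84 = 3^(3 + 1) + 3; sub 4 for 3: 4^(4 + 1) + 4; = 1028; G_2 = 1028−1 = 1027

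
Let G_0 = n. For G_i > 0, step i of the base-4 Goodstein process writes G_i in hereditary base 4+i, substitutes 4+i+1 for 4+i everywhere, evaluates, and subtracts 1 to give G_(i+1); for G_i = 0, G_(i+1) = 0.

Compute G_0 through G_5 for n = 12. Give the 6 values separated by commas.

12, 14, 15, 16, 17, 18

base 4: 12 = 3·4; at 5: 3·5 = 15; next = 14
base 5: 14 = 2·5 + 4; at 6: 2·6 + 4 = 16; next = 15
base 6: 15 = 2·6 + 3; at 7: 2·7 + 3 = 17; next = 16
base 7: 16 = 2·7 + 2; at 8: 2·8 + 2 = 18; next = 17
base 8: 17 = 2·8 + 1; at 9: 2·9 + 1 = 19; next = 18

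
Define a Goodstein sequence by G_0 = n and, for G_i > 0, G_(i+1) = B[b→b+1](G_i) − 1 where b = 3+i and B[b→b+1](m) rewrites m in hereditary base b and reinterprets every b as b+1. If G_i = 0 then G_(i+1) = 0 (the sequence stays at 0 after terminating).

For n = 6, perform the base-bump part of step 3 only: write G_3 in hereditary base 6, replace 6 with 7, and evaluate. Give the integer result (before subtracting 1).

6 —HB3→ 2·3 —bump→ 2·4 = 8 —(−1)→ 7
7 —HB4→ 4 + 3 —bump→ 5 + 3 = 8 —(−1)→ 7
7 —HB5→ 5 + 2 —bump→ 6 + 2 = 8 —(−1)→ 7

8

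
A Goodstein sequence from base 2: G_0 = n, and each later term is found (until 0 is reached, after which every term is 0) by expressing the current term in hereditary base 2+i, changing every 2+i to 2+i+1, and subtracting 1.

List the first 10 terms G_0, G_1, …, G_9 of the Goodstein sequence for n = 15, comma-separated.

15, 111, 1283, 18752, 326593, 6588344, 150994943, 3524450280, 100077777775, 3138578427934

G_0=15  [base 2] 2^(2 + 1) + 2^2 + 2 + 1  →[2↦3]→  3^(3 + 1) + 3^3 + 3 + 1 = 112  −1 ⇒ G_1=111
G_1=111  [base 3] 3^(3 + 1) + 3^3 + 3  →[3↦4]→  4^(4 + 1) + 4^4 + 4 = 1284  −1 ⇒ G_2=1283
G_2=1283  [base 4] 4^(4 + 1) + 4^4 + 3  →[4↦5]→  5^(5 + 1) + 5^5 + 3 = 18753  −1 ⇒ G_3=18752
G_3=18752  [base 5] 5^(5 + 1) + 5^5 + 2  →[5↦6]→  6^(6 + 1) + 6^6 + 2 = 326594  −1 ⇒ G_4=326593
G_4=326593  [base 6] 6^(6 + 1) + 6^6 + 1  →[6↦7]→  7^(7 + 1) + 7^7 + 1 = 6588345  −1 ⇒ G_5=6588344
G_5=6588344  [base 7] 7^(7 + 1) + 7^7  →[7↦8]→  8^(8 + 1) + 8^8 = 150994944  −1 ⇒ G_6=150994943
G_6=150994943  [base 8] 8^(8 + 1) + 7·8^7 + 7·8^6 + 7·8^5 + 7·8^4 + 7·8^3 + 7·8^2 + 7·8 + 7  →[8↦9]→  9^(9 + 1) + 7·9^7 + 7·9^6 + 7·9^5 + 7·9^4 + 7·9^3 + 7·9^2 + 7·9 + 7 = 3524450281  −1 ⇒ G_7=3524450280
G_7=3524450280  [base 9] 9^(9 + 1) + 7·9^7 + 7·9^6 + 7·9^5 + 7·9^4 + 7·9^3 + 7·9^2 + 7·9 + 6  →[9↦10]→  10^(10 + 1) + 7·10^7 + 7·10^6 + 7·10^5 + 7·10^4 + 7·10^3 + 7·10^2 + 7·10 + 6 = 100077777776  −1 ⇒ G_8=100077777775
G_8=100077777775  [base 10] 10^(10 + 1) + 7·10^7 + 7·10^6 + 7·10^5 + 7·10^4 + 7·10^3 + 7·10^2 + 7·10 + 5  →[10↦11]→  11^(11 + 1) + 7·11^7 + 7·11^6 + 7·11^5 + 7·11^4 + 7·11^3 + 7·11^2 + 7·11 + 5 = 3138578427935  −1 ⇒ G_9=3138578427934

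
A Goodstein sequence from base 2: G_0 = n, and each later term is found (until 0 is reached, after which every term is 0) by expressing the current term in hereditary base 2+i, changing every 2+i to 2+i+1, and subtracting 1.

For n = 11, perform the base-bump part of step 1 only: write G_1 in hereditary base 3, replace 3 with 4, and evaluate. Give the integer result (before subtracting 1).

1028

step 0: 11 = 2^(2 + 1) + 2 + 1; sub 3 for 2: 3^(3 + 1) + 3 + 1; = 85; G_1 = 85−1 = 84
step 1: 84 = 3^(3 + 1) + 3; sub 4 for 3: 4^(4 + 1) + 4; = 1028; G_2 = 1028−1 = 1027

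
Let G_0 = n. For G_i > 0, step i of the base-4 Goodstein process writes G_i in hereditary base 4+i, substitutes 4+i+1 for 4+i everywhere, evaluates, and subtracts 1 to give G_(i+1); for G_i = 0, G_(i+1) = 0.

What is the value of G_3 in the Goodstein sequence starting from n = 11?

14

G_0=11  [base 4] 2·4 + 3  →[4↦5]→  2·5 + 3 = 13  −1 ⇒ G_1=12
G_1=12  [base 5] 2·5 + 2  →[5↦6]→  2·6 + 2 = 14  −1 ⇒ G_2=13
G_2=13  [base 6] 2·6 + 1  →[6↦7]→  2·7 + 1 = 15  −1 ⇒ G_3=14
G_3=14  [base 7] 2·7  →[7↦8]→  2·8 = 16  −1 ⇒ G_4=15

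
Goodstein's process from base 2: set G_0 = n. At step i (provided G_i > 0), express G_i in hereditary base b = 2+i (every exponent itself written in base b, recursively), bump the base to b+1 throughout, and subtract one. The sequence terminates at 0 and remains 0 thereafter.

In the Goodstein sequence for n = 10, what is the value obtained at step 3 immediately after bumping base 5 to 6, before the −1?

279936

step 0: 10 = 2^(2 + 1) + 2; sub 3 for 2: 3^(3 + 1) + 3; = 84; G_1 = 84−1 = 83
step 1: 83 = 3^(3 + 1) + 2; sub 4 for 3: 4^(4 + 1) + 2; = 1026; G_2 = 1026−1 = 1025
step 2: 1025 = 4^(4 + 1) + 1; sub 5 for 4: 5^(5 + 1) + 1; = 15626; G_3 = 15626−1 = 15625
step 3: 15625 = 5^(5 + 1); sub 6 for 5: 6^(6 + 1); = 279936; G_4 = 279936−1 = 279935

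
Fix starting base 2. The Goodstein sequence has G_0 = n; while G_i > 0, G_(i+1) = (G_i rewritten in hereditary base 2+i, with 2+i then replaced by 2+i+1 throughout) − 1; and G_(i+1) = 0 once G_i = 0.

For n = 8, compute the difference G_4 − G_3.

87085

G_0=8  [base 2] 2^(2 + 1)  →[2↦3]→  3^(3 + 1) = 81  −1 ⇒ G_1=80
G_1=80  [base 3] 2·3^3 + 2·3^2 + 2·3 + 2  →[3↦4]→  2·4^4 + 2·4^2 + 2·4 + 2 = 554  −1 ⇒ G_2=553
G_2=553  [base 4] 2·4^4 + 2·4^2 + 2·4 + 1  →[4↦5]→  2·5^5 + 2·5^2 + 2·5 + 1 = 6311  −1 ⇒ G_3=6310
G_3=6310  [base 5] 2·5^5 + 2·5^2 + 2·5  →[5↦6]→  2·6^6 + 2·6^2 + 2·6 = 93396  −1 ⇒ G_4=93395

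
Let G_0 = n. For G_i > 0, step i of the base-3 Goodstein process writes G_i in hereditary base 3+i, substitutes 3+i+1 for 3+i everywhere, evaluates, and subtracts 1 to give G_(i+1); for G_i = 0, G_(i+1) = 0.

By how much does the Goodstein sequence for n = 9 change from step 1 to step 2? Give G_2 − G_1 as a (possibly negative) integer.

base 3: 9 = 3^2; at 4: 4^2 = 16; next = 15
base 4: 15 = 3·4 + 3; at 5: 3·5 + 3 = 18; next = 17

2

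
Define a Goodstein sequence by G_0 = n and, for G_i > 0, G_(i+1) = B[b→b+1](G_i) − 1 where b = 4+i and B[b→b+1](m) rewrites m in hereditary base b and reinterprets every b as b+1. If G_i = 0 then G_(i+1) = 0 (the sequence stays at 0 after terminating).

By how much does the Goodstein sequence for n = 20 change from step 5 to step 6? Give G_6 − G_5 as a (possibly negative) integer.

18

G_0 = 20. HB_4(20) = 4^2 + 4. Bump = 30. G_1 = 29.
G_1 = 29. HB_5(29) = 5^2 + 4. Bump = 40. G_2 = 39.
G_2 = 39. HB_6(39) = 6^2 + 3. Bump = 52. G_3 = 51.
G_3 = 51. HB_7(51) = 7^2 + 2. Bump = 66. G_4 = 65.
G_4 = 65. HB_8(65) = 8^2 + 1. Bump = 82. G_5 = 81.
G_5 = 81. HB_9(81) = 9^2. Bump = 100. G_6 = 99.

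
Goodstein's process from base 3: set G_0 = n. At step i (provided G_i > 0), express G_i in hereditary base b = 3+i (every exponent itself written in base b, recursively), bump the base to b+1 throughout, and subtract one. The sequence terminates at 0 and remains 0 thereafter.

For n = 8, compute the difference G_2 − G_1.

1

step 0: 8 = 2·3 + 2; sub 4 for 3: 2·4 + 2; = 10; G_1 = 10−1 = 9
step 1: 9 = 2·4 + 1; sub 5 for 4: 2·5 + 1; = 11; G_2 = 11−1 = 10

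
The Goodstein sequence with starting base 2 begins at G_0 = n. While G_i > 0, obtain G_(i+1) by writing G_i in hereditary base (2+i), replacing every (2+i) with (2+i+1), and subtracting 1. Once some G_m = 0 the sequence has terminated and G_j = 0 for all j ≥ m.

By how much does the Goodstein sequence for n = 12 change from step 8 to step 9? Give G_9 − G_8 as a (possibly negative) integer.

3038428376763

i=0: 12 = 2^(2 + 1) + 2^2 (b=2); 2→3: 3^(3 + 1) + 3^3 = 108; 108−1 = 107
i=1: 107 = 3^(3 + 1) + 2·3^2 + 2·3 + 2 (b=3); 3→4: 4^(4 + 1) + 2·4^2 + 2·4 + 2 = 1066; 1066−1 = 1065
i=2: 1065 = 4^(4 + 1) + 2·4^2 + 2·4 + 1 (b=4); 4→5: 5^(5 + 1) + 2·5^2 + 2·5 + 1 = 15686; 15686−1 = 15685
i=3: 15685 = 5^(5 + 1) + 2·5^2 + 2·5 (b=5); 5→6: 6^(6 + 1) + 2·6^2 + 2·6 = 280020; 280020−1 = 280019
i=4: 280019 = 6^(6 + 1) + 2·6^2 + 6 + 5 (b=6); 6→7: 7^(7 + 1) + 2·7^2 + 7 + 5 = 5764911; 5764911−1 = 5764910
i=5: 5764910 = 7^(7 + 1) + 2·7^2 + 7 + 4 (b=7); 7→8: 8^(8 + 1) + 2·8^2 + 8 + 4 = 134217868; 134217868−1 = 134217867
i=6: 134217867 = 8^(8 + 1) + 2·8^2 + 8 + 3 (b=8); 8→9: 9^(9 + 1) + 2·9^2 + 9 + 3 = 3486784575; 3486784575−1 = 3486784574
i=7: 3486784574 = 9^(9 + 1) + 2·9^2 + 9 + 2 (b=9); 9→10: 10^(10 + 1) + 2·10^2 + 10 + 2 = 100000000212; 100000000212−1 = 100000000211
i=8: 100000000211 = 10^(10 + 1) + 2·10^2 + 10 + 1 (b=10); 10→11: 11^(11 + 1) + 2·11^2 + 11 + 1 = 3138428376975; 3138428376975−1 = 3138428376974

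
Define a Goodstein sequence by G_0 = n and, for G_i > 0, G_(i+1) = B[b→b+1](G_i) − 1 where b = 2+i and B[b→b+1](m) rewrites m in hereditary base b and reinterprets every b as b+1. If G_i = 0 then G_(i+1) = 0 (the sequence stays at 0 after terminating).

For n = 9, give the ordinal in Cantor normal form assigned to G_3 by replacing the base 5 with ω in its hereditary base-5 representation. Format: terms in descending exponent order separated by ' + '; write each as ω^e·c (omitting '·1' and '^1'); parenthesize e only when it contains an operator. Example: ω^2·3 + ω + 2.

ω^ω·3 + ω^3·3 + ω^2·3 + ω·3 + 2

i=0: 9 = 2^(2 + 1) + 1 (b=2); 2→3: 3^(3 + 1) + 1 = 82; 82−1 = 81
i=1: 81 = 3^(3 + 1) (b=3); 3→4: 4^(4 + 1) = 1024; 1024−1 = 1023
i=2: 1023 = 3·4^4 + 3·4^3 + 3·4^2 + 3·4 + 3 (b=4); 4→5: 3·5^5 + 3·5^3 + 3·5^2 + 3·5 + 3 = 9843; 9843−1 = 9842
i=3: 9842 = 3·5^5 + 3·5^3 + 3·5^2 + 3·5 + 2 (b=5); 5→6: 3·6^6 + 3·6^3 + 3·6^2 + 3·6 + 2 = 140744; 140744−1 = 140743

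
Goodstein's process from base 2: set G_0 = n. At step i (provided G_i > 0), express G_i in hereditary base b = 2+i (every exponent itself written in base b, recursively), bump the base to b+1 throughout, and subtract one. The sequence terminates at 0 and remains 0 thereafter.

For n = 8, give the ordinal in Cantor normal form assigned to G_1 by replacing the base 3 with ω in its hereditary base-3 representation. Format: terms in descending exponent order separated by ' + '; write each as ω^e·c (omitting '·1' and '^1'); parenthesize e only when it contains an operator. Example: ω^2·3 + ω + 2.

ω^ω·2 + ω^2·2 + ω·2 + 2

step 0: 8 = 2^(2 + 1); sub 3 for 2: 3^(3 + 1); = 81; G_1 = 81−1 = 80
step 1: 80 = 2·3^3 + 2·3^2 + 2·3 + 2; sub 4 for 3: 2·4^4 + 2·4^2 + 2·4 + 2; = 554; G_2 = 554−1 = 553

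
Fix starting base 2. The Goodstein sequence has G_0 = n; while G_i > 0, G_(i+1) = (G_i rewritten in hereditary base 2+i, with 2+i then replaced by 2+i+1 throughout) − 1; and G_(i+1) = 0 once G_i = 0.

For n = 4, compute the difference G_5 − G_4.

(0) 4|_2 = 2^2 ↦ 3^3|_3 = 27 ⇒ 26
(1) 26|_3 = 2·3^2 + 2·3 + 2 ↦ 2·4^2 + 2·4 + 2|_4 = 42 ⇒ 41
(2) 41|_4 = 2·4^2 + 2·4 + 1 ↦ 2·5^2 + 2·5 + 1|_5 = 61 ⇒ 60
(3) 60|_5 = 2·5^2 + 2·5 ↦ 2·6^2 + 2·6|_6 = 84 ⇒ 83
(4) 83|_6 = 2·6^2 + 6 + 5 ↦ 2·7^2 + 7 + 5|_7 = 110 ⇒ 109

26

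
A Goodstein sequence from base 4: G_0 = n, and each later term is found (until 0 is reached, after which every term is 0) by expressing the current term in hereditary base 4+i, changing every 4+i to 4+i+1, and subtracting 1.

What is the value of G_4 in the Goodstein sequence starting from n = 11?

11 —HB4→ 2·4 + 3 —bump→ 2·5 + 3 = 13 —(−1)→ 12
12 —HB5→ 2·5 + 2 —bump→ 2·6 + 2 = 14 —(−1)→ 13
13 —HB6→ 2·6 + 1 —bump→ 2·7 + 1 = 15 —(−1)→ 14
14 —HB7→ 2·7 —bump→ 2·8 = 16 —(−1)→ 15
15 —HB8→ 8 + 7 —bump→ 9 + 7 = 16 —(−1)→ 15

15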